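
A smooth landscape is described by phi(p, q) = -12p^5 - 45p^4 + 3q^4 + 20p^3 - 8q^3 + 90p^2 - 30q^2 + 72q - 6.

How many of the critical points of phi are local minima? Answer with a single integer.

4

phi separates as a function of p plus a function of q, so ∇phi=0 decouples.
∂phi/∂p = -60p(p - 1)(p + 1)(p + 3) = 0 at p ∈ {-3, -1, 0, 1}; ∂phi/∂q = 12(q - 3)(q - 1)(q + 2) = 0 at q ∈ {-2, 1, 3}.
The Hessian is diagonal: diag(phi_pp, phi_qq). Second derivatives: phi_pp(-3)=1440, phi_pp(-1)=-240, phi_pp(0)=180, phi_pp(1)=-480; phi_qq(-2)=180, phi_qq(1)=-72, phi_qq(3)=120.
Local minima occur where both diagonal entries positive: (-3, -2), (-3, 3), (0, -2), (0, 3). Count: 4.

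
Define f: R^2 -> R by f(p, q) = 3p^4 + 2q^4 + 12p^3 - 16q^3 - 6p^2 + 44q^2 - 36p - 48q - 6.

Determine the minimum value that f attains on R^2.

f(p,q) separates as A(p) + B(q) − 6, so its minimum is min A + min B − 6.
A'(p) = 12(p - 1)(p + 1)(p + 3) vanishes at p ∈ {-3, -1, 1}; B'(q) = 8(q - 3)(q - 2)(q - 1) vanishes at q ∈ {1, 2, 3}.
Local minima of A (where A''>0): A(-3)=-27, A(1)=-27. Local minima of B: B(1)=-18, B(3)=-18.
So the global minimum of f is A(-3) + B(1) − 6 = -27 − 18 − 6 = -51, attained at (-3, 1).

-51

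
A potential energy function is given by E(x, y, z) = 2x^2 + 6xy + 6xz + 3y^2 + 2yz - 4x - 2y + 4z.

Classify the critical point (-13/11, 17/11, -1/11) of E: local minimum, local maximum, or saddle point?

saddle point

The Hessian is constant: H = [[4, 6, 6], [6, 6, 2], [6, 2, 0]].
Leading principal minors: Δ₁ = 4, Δ₂ = -12, Δ₃ = -88.
The minors fit neither the all-positive nor the alternating-sign pattern, so H is indefinite: a saddle point.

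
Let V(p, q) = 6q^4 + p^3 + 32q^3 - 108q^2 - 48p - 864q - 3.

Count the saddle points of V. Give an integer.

3

V separates as a function of p plus a function of q, so ∇V=0 decouples.
∂V/∂p = 3(p - 4)(p + 4) = 0 at p ∈ {-4, 4}; ∂V/∂q = 24(q - 3)(q + 3)(q + 4) = 0 at q ∈ {-4, -3, 3}.
The Hessian is diagonal: diag(V_pp, V_qq). Second derivatives: V_pp(-4)=-24, V_pp(4)=24; V_qq(-4)=168, V_qq(-3)=-144, V_qq(3)=1008.
Saddle points occur where the two diagonal entries have opposite signs: (-4, -4), (-4, 3), (4, -3). Count: 3.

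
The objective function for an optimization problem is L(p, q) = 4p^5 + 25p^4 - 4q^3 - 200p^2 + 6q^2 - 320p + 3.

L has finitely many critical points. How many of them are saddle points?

4

L separates as a function of p plus a function of q, so ∇L=0 decouples.
∂L/∂p = 20(p - 2)(p + 1)(p + 2)(p + 4) = 0 at p ∈ {-4, -2, -1, 2}; ∂L/∂q = -12q(q - 1) = 0 at q ∈ {0, 1}.
The Hessian is diagonal: diag(L_pp, L_qq). Second derivatives: L_pp(-4)=-720, L_pp(-2)=160, L_pp(-1)=-180, L_pp(2)=1440; L_qq(0)=12, L_qq(1)=-12.
Saddle points occur where the two diagonal entries have opposite signs: (-4, 0), (-2, 1), (-1, 0), (2, 1). Count: 4.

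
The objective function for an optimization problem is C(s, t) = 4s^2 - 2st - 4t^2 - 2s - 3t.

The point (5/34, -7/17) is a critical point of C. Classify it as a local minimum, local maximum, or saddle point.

saddle point

The Hessian of C is constant: H = [[8, -2], [-2, -8]].
det(H) = 8·(-8) − (-2)² = -68.
Since det(H) < 0, H is indefinite and the critical point is a saddle point.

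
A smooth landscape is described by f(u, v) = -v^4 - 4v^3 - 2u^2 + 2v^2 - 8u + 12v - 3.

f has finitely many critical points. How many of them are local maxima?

f separates as a function of u plus a function of v, so ∇f=0 decouples.
∂f/∂u = -4(u + 2) = 0 at u ∈ {-2}; ∂f/∂v = -4(v - 1)(v + 1)(v + 3) = 0 at v ∈ {-3, -1, 1}.
The Hessian is diagonal: diag(f_uu, f_vv). Second derivatives: f_uu(-2)=-4; f_vv(-3)=-32, f_vv(-1)=16, f_vv(1)=-32.
Local maxima occur where both diagonal entries negative: (-2, -3), (-2, 1). Count: 2.

2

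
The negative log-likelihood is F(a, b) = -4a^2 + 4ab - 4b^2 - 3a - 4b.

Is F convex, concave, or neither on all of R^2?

concave

F is quadratic, so its Hessian is the constant matrix H = [[-8, 4], [4, -8]].
det(H) = 48, tr(H) = -16.
det(H) > 0 and tr(H) < 0, so H is negative definite everywhere: concave.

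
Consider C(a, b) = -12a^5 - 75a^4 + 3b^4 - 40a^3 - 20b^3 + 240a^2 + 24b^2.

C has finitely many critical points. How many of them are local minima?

C separates as a function of a plus a function of b, so ∇C=0 decouples.
∂C/∂a = -60a(a - 1)(a + 2)(a + 4) = 0 at a ∈ {-4, -2, 0, 1}; ∂C/∂b = 12b(b - 4)(b - 1) = 0 at b ∈ {0, 1, 4}.
The Hessian is diagonal: diag(C_aa, C_bb). Second derivatives: C_aa(-4)=2400, C_aa(-2)=-720, C_aa(0)=480, C_aa(1)=-900; C_bb(0)=48, C_bb(1)=-36, C_bb(4)=144.
Local minima occur where both diagonal entries positive: (-4, 0), (-4, 4), (0, 0), (0, 4). Count: 4.

4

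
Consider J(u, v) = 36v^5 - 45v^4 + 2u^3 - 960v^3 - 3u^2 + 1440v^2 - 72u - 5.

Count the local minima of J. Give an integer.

J separates as a function of u plus a function of v, so ∇J=0 decouples.
∂J/∂u = 6(u - 4)(u + 3) = 0 at u ∈ {-3, 4}; ∂J/∂v = 180v(v - 4)(v - 1)(v + 4) = 0 at v ∈ {-4, 0, 1, 4}.
The Hessian is diagonal: diag(J_uu, J_vv). Second derivatives: J_uu(-3)=-42, J_uu(4)=42; J_vv(-4)=-28800, J_vv(0)=2880, J_vv(1)=-2700, J_vv(4)=17280.
Local minima occur where both diagonal entries positive: (4, 0), (4, 4). Count: 2.

2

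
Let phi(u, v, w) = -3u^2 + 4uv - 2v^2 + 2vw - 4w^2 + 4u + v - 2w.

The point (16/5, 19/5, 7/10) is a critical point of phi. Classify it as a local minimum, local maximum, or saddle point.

local maximum

The Hessian is constant: H = [[-6, 4, 0], [4, -4, 2], [0, 2, -8]].
Leading principal minors: Δ₁ = -6, Δ₂ = 8, Δ₃ = -40.
The minors alternate sign starting negative (−, +, −), so H is negative definite: a local maximum.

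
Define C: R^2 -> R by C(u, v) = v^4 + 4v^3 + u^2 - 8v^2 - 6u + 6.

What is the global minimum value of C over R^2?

C(u,v) separates as P(u) + Q(v) + 6, so its minimum is min P + min Q + 6.
P'(u) = 2u - 6 vanishes at u ∈ {3}; Q'(v) = 4v(v - 1)(v + 4) vanishes at v ∈ {-4, 0, 1}.
Local minima of P (where P''>0): P(3)=-9. Local minima of Q: Q(-4)=-128, Q(1)=-3.
So the global minimum of C is P(3) + Q(-4) + 6 = -9 − 128 + 6 = -131, attained at (3, -4).

-131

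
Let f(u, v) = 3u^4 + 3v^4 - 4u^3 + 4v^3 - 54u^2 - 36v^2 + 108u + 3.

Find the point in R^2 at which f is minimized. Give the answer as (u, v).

f(u,v) separates as P(u) + Q(v) + 3, so its minimum is min P + min Q + 3.
P'(u) = 12(u - 3)(u - 1)(u + 3) vanishes at u ∈ {-3, 1, 3}; Q'(v) = 12v(v - 2)(v + 3) vanishes at v ∈ {-3, 0, 2}.
Local minima of P (where P''>0): P(-3)=-459, P(3)=-27. Local minima of Q: Q(-3)=-189, Q(2)=-64.
So the global minimum of f is P(-3) + Q(-3) + 3 = -459 − 189 + 3 = -645, attained at (-3, -3).

(-3, -3)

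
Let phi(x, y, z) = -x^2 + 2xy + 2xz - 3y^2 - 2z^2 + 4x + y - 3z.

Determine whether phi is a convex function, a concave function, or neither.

phi is quadratic, so its Hessian is the constant matrix H = [[-2, 2, 2], [2, -6, 0], [2, 0, -4]].
Leading principal minors: -2, 8, -8.
Signs alternate −, +, − ⇒ H ≺ 0 ⇒ concave.

concave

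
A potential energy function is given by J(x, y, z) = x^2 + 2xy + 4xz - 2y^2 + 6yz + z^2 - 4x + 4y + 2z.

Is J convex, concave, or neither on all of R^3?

neither

J is quadratic, so its Hessian is the constant matrix H = [[2, 2, 4], [2, -4, 6], [4, 6, 2]].
Leading principal minors: 2, -12, 64.
Neither pattern holds ⇒ H is indefinite ⇒ neither convex nor concave.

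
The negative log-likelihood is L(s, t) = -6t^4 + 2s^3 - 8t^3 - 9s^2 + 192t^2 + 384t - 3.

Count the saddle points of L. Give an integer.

3

L separates as a function of s plus a function of t, so ∇L=0 decouples.
∂L/∂s = 6s(s - 3) = 0 at s ∈ {0, 3}; ∂L/∂t = -24(t - 4)(t + 1)(t + 4) = 0 at t ∈ {-4, -1, 4}.
The Hessian is diagonal: diag(L_ss, L_tt). Second derivatives: L_ss(0)=-18, L_ss(3)=18; L_tt(-4)=-576, L_tt(-1)=360, L_tt(4)=-960.
Saddle points occur where the two diagonal entries have opposite signs: (0, -1), (3, -4), (3, 4). Count: 3.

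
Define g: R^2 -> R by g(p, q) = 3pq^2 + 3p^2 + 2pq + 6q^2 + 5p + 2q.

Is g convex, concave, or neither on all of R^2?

neither

The term 3pq^2 is cubic, so the Hessian is not constant.
∂²g/∂q² = 6p + 12, which takes both signs as p varies (negative for sufficiently negative p). A diagonal entry of the Hessian changing sign means the Hessian is neither positive- nor negative-semidefinite on all of R^2.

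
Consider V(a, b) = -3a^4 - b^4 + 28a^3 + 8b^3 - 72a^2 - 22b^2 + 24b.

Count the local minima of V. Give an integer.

V separates as a function of a plus a function of b, so ∇V=0 decouples.
∂V/∂a = -12a(a - 4)(a - 3) = 0 at a ∈ {0, 3, 4}; ∂V/∂b = -4(b - 3)(b - 2)(b - 1) = 0 at b ∈ {1, 2, 3}.
The Hessian is diagonal: diag(V_aa, V_bb). Second derivatives: V_aa(0)=-144, V_aa(3)=36, V_aa(4)=-48; V_bb(1)=-8, V_bb(2)=4, V_bb(3)=-8.
Local minima occur where both diagonal entries positive: (3, 2). Count: 1.

1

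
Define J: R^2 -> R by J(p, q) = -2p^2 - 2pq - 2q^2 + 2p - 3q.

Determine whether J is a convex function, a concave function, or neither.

concave

J is quadratic, so its Hessian is the constant matrix H = [[-4, -2], [-2, -4]].
det(H) = 12, tr(H) = -8.
det(H) > 0 and tr(H) < 0, so H is negative definite everywhere: concave.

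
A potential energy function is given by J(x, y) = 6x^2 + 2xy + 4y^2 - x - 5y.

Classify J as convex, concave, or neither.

J is quadratic, so its Hessian is the constant matrix H = [[12, 2], [2, 8]].
det(H) = 92, tr(H) = 20.
det(H) > 0 and tr(H) > 0, so H is positive definite everywhere: convex.

convex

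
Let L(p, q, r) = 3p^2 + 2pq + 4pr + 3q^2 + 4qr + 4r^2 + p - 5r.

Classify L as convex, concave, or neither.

convex

L is quadratic, so its Hessian is the constant matrix H = [[6, 2, 4], [2, 6, 4], [4, 4, 8]].
Leading principal minors: 6, 32, 128.
All positive ⇒ H ≻ 0 ⇒ convex.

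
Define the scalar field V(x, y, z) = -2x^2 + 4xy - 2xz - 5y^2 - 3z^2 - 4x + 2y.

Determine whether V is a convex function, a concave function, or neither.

V is quadratic, so its Hessian is the constant matrix H = [[-4, 4, -2], [4, -10, 0], [-2, 0, -6]].
Leading principal minors: -4, 24, -104.
Signs alternate −, +, − ⇒ H ≺ 0 ⇒ concave.

concave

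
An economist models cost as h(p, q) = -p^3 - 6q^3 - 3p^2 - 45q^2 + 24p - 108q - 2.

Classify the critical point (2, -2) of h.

local maximum

The mixed partial ∂²h/∂p∂q is 0, so the Hessian at any point is diag(h_pp, h_qq) = diag(-6(p + 1), -18(2q + 5)).
At (2, -2): H = diag(-18, -18).
Both eigenvalues are negative, so H is negative definite: a local maximum.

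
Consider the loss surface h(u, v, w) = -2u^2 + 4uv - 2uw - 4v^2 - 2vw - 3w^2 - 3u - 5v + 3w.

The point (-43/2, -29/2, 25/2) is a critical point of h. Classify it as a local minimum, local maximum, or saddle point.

The Hessian is constant: H = [[-4, 4, -2], [4, -8, -2], [-2, -2, -6]].
Leading principal minors: Δ₁ = -4, Δ₂ = 16, Δ₃ = -16.
The minors alternate sign starting negative (−, +, −), so H is negative definite: a local maximum.

local maximum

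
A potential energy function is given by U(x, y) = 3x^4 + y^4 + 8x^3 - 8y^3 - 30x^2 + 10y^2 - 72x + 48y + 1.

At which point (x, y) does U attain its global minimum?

(2, -1)

U(x,y) separates as P(x) + Q(y) + 1, so its minimum is min P + min Q + 1.
P'(x) = 12(x - 2)(x + 1)(x + 3) vanishes at x ∈ {-3, -1, 2}; Q'(y) = 4(y - 4)(y - 3)(y + 1) vanishes at y ∈ {-1, 3, 4}.
Local minima of P (where P''>0): P(-3)=-27, P(2)=-152. Local minima of Q: Q(-1)=-29, Q(4)=96.
So the global minimum of U is P(2) + Q(-1) + 1 = -152 − 29 + 1 = -180, attained at (2, -1).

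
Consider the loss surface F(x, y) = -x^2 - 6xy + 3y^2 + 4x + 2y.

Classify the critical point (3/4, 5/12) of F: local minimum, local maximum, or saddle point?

The Hessian of F is constant: H = [[-2, -6], [-6, 6]].
det(H) = (-2)·6 − (-6)² = -48.
Since det(H) < 0, H is indefinite and the critical point is a saddle point.

saddle point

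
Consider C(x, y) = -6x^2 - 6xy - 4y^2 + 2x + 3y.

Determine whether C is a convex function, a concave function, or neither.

concave

C is quadratic, so its Hessian is the constant matrix H = [[-12, -6], [-6, -8]].
det(H) = 60, tr(H) = -20.
det(H) > 0 and tr(H) < 0, so H is negative definite everywhere: concave.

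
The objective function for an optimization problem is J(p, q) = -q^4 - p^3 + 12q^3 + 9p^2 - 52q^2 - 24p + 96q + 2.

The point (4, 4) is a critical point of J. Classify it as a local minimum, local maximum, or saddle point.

local maximum

The mixed partial ∂²J/∂p∂q is 0, so the Hessian at any point is diag(J_pp, J_qq) = diag(6(-p + 3), 4(-3q^2 + 18q - 26)).
At (4, 4): H = diag(-6, -8).
Both eigenvalues are negative, so H is negative definite: a local maximum.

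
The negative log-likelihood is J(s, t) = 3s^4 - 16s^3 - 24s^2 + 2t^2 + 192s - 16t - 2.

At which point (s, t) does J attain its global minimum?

(-2, 4)

J(s,t) separates as P(s) + Q(t) − 2, so its minimum is min P + min Q − 2.
P'(s) = 12(s - 4)(s - 2)(s + 2) vanishes at s ∈ {-2, 2, 4}; Q'(t) = 4(t - 4) vanishes at t ∈ {4}.
Local minima of P (where P''>0): P(-2)=-304, P(4)=128. Local minima of Q: Q(4)=-32.
So the global minimum of J is P(-2) + Q(4) − 2 = -304 − 32 − 2 = -338, attained at (-2, 4).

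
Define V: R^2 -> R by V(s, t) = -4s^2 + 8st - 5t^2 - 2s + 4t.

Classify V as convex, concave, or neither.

concave

V is quadratic, so its Hessian is the constant matrix H = [[-8, 8], [8, -10]].
det(H) = 16, tr(H) = -18.
det(H) > 0 and tr(H) < 0, so H is negative definite everywhere: concave.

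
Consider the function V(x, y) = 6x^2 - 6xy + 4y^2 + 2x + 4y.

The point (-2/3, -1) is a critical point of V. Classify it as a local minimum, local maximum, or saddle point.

The Hessian of V is constant: H = [[12, -6], [-6, 8]].
det(H) = 12·8 − (-6)² = 60.
det(H) > 0 and tr(H) = 20 > 0, so H is positive definite and the point is a local minimum.

local minimum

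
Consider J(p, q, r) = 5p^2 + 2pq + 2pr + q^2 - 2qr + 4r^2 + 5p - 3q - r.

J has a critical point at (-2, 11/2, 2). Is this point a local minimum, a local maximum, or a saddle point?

The Hessian is constant: H = [[10, 2, 2], [2, 2, -2], [2, -2, 8]].
Leading principal minors: Δ₁ = 10, Δ₂ = 16, Δ₃ = 64.
All leading minors are positive, so H is positive definite: a local minimum.

local minimum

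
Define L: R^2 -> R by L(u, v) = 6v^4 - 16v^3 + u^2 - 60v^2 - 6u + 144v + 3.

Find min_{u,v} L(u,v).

-310

L(u,v) separates as P(u) + Q(v) + 3, so its minimum is min P + min Q + 3.
P'(u) = 2u - 6 vanishes at u ∈ {3}; Q'(v) = 24(v - 3)(v - 1)(v + 2) vanishes at v ∈ {-2, 1, 3}.
Local minima of P (where P''>0): P(3)=-9. Local minima of Q: Q(-2)=-304, Q(3)=-54.
So the global minimum of L is P(3) + Q(-2) + 3 = -9 − 304 + 3 = -310, attained at (3, -2).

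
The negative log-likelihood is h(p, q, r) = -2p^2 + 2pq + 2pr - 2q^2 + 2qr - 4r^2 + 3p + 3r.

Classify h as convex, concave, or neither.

h is quadratic, so its Hessian is the constant matrix H = [[-4, 2, 2], [2, -4, 2], [2, 2, -8]].
Leading principal minors: -4, 12, -48.
Signs alternate −, +, − ⇒ H ≺ 0 ⇒ concave.

concave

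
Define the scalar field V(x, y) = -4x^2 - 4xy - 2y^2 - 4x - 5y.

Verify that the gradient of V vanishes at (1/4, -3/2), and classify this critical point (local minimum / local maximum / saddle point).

∇V = (-8x - 4y - 4, -4x - 4y - 5); substituting (1/4, -3/2) gives ∇V = (0, 0), so (1/4, -3/2) is indeed a critical point.
The Hessian of V is constant: H = [[-8, -4], [-4, -4]].
det(H) = (-8)·(-4) − (-4)² = 16.
det(H) > 0 and tr(H) = -12 < 0, so H is negative definite and the point is a local maximum.

local maximum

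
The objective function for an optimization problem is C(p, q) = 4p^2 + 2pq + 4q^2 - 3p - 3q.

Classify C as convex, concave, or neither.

convex

C is quadratic, so its Hessian is the constant matrix H = [[8, 2], [2, 8]].
det(H) = 60, tr(H) = 16.
det(H) > 0 and tr(H) > 0, so H is positive definite everywhere: convex.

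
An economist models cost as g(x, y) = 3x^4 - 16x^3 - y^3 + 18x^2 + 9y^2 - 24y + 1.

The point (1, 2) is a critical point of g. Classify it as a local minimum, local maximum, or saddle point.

saddle point

The mixed partial ∂²g/∂x∂y is 0, so the Hessian at any point is diag(g_xx, g_yy) = diag(12(3x^2 - 8x + 3), 6(-y + 3)).
At (1, 2): H = diag(-24, 6).
The eigenvalues have opposite signs, so H is indefinite: a saddle point.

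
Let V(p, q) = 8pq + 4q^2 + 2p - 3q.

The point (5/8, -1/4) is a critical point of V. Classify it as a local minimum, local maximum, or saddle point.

saddle point

The Hessian of V is constant: H = [[0, 8], [8, 8]].
det(H) = 0·8 − 8² = -64.
Since det(H) < 0, H is indefinite and the critical point is a saddle point.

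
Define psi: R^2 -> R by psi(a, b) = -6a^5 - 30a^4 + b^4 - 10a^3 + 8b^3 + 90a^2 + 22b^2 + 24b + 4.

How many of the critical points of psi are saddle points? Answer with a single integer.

psi separates as a function of a plus a function of b, so ∇psi=0 decouples.
∂psi/∂a = -30a(a - 1)(a + 2)(a + 3) = 0 at a ∈ {-3, -2, 0, 1}; ∂psi/∂b = 4(b + 1)(b + 2)(b + 3) = 0 at b ∈ {-3, -2, -1}.
The Hessian is diagonal: diag(psi_aa, psi_bb). Second derivatives: psi_aa(-3)=360, psi_aa(-2)=-180, psi_aa(0)=180, psi_aa(1)=-360; psi_bb(-3)=8, psi_bb(-2)=-4, psi_bb(-1)=8.
Saddle points occur where the two diagonal entries have opposite signs: (-3, -2), (-2, -3), (-2, -1), (0, -2), (1, -3), (1, -1). Count: 6.

6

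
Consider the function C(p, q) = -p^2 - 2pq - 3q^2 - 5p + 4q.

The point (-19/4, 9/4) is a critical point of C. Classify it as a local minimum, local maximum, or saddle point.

local maximum

The Hessian of C is constant: H = [[-2, -2], [-2, -6]].
det(H) = (-2)·(-6) − (-2)² = 8.
det(H) > 0 and tr(H) = -8 < 0, so H is negative definite and the point is a local maximum.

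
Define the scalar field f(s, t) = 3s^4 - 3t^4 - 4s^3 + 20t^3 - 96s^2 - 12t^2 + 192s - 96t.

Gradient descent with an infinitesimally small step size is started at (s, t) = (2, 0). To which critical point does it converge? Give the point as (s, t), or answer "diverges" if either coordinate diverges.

f is separable, so gradient descent decouples: s follows -∂f/∂s, t follows -∂f/∂t.
∂f/∂s = 12(s - 4)(s - 1)(s + 4); at s=2 this is -144, so s increases.
∂f/∂t = -12(t - 4)(t - 2)(t + 1); at t=0 this is -96, so t increases.
s converges to its nearest critical value 4 (a local min of the s-part); t converges to 2. The iterate converges to (4, 2).

(4, 2)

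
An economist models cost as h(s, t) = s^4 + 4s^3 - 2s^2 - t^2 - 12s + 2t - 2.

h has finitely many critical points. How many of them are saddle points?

h separates as a function of s plus a function of t, so ∇h=0 decouples.
∂h/∂s = 4(s - 1)(s + 1)(s + 3) = 0 at s ∈ {-3, -1, 1}; ∂h/∂t = -2(t - 1) = 0 at t ∈ {1}.
The Hessian is diagonal: diag(h_ss, h_tt). Second derivatives: h_ss(-3)=32, h_ss(-1)=-16, h_ss(1)=32; h_tt(1)=-2.
Saddle points occur where the two diagonal entries have opposite signs: (-3, 1), (1, 1). Count: 2.

2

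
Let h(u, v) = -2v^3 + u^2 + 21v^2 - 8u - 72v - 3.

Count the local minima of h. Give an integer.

h separates as a function of u plus a function of v, so ∇h=0 decouples.
∂h/∂u = 2(u - 4) = 0 at u ∈ {4}; ∂h/∂v = -6(v - 4)(v - 3) = 0 at v ∈ {3, 4}.
The Hessian is diagonal: diag(h_uu, h_vv). Second derivatives: h_uu(4)=2; h_vv(3)=6, h_vv(4)=-6.
Local minima occur where both diagonal entries positive: (4, 3). Count: 1.

1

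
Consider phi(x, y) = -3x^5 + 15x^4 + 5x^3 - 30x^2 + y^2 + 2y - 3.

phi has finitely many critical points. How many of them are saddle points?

2

phi separates as a function of x plus a function of y, so ∇phi=0 decouples.
∂phi/∂x = -15x(x - 4)(x - 1)(x + 1) = 0 at x ∈ {-1, 0, 1, 4}; ∂phi/∂y = 2(y + 1) = 0 at y ∈ {-1}.
The Hessian is diagonal: diag(phi_xx, phi_yy). Second derivatives: phi_xx(-1)=150, phi_xx(0)=-60, phi_xx(1)=90, phi_xx(4)=-900; phi_yy(-1)=2.
Saddle points occur where the two diagonal entries have opposite signs: (0, -1), (4, -1). Count: 2.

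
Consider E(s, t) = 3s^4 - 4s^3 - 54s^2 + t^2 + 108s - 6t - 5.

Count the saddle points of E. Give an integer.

1

E separates as a function of s plus a function of t, so ∇E=0 decouples.
∂E/∂s = 12(s - 3)(s - 1)(s + 3) = 0 at s ∈ {-3, 1, 3}; ∂E/∂t = 2(t - 3) = 0 at t ∈ {3}.
The Hessian is diagonal: diag(E_ss, E_tt). Second derivatives: E_ss(-3)=288, E_ss(1)=-96, E_ss(3)=144; E_tt(3)=2.
Saddle points occur where the two diagonal entries have opposite signs: (1, 3). Count: 1.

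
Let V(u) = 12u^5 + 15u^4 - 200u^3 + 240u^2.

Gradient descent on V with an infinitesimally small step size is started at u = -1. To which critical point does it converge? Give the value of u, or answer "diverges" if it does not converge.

0

V'(u) = 60u(u - 2)(u - 1)(u + 4), so V'(-1) = -1080.
Gradient descent moves in the -V' direction, i.e. u is increasing.
The nearest critical point in that direction is u = 0, where V'' = 480 > 0 (a local minimum). The iterate converges there.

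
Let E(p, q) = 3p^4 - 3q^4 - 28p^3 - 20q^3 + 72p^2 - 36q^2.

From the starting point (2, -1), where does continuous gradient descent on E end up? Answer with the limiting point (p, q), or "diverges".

E is separable, so gradient descent decouples: p follows -∂E/∂p, q follows -∂E/∂q.
∂E/∂p = 12p(p - 4)(p - 3); at p=2 this is 48, so p decreases.
∂E/∂q = -12q(q + 2)(q + 3); at q=-1 this is 24, so q decreases.
p converges to its nearest critical value 0 (a local min of the p-part); q converges to -2. The iterate converges to (0, -2).

(0, -2)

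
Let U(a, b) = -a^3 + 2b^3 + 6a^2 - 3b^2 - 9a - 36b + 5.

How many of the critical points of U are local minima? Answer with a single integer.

1

U separates as a function of a plus a function of b, so ∇U=0 decouples.
∂U/∂a = -3(a - 3)(a - 1) = 0 at a ∈ {1, 3}; ∂U/∂b = 6(b - 3)(b + 2) = 0 at b ∈ {-2, 3}.
The Hessian is diagonal: diag(U_aa, U_bb). Second derivatives: U_aa(1)=6, U_aa(3)=-6; U_bb(-2)=-30, U_bb(3)=30.
Local minima occur where both diagonal entries positive: (1, 3). Count: 1.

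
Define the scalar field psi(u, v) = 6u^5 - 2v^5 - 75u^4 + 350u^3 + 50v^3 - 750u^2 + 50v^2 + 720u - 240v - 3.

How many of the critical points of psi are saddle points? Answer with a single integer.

8

psi separates as a function of u plus a function of v, so ∇psi=0 decouples.
∂psi/∂u = 30(u - 4)(u - 3)(u - 2)(u - 1) = 0 at u ∈ {1, 2, 3, 4}; ∂psi/∂v = -10(v - 4)(v - 1)(v + 2)(v + 3) = 0 at v ∈ {-3, -2, 1, 4}.
The Hessian is diagonal: diag(psi_uu, psi_vv). Second derivatives: psi_uu(1)=-180, psi_uu(2)=60, psi_uu(3)=-60, psi_uu(4)=180; psi_vv(-3)=280, psi_vv(-2)=-180, psi_vv(1)=360, psi_vv(4)=-1260.
Saddle points occur where the two diagonal entries have opposite signs: (1, -3), (1, 1), (2, -2), (2, 4), (3, -3), (3, 1), (4, -2), (4, 4). Count: 8.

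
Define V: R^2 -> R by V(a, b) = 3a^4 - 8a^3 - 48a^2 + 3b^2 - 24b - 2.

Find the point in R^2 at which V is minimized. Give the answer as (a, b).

(4, 4)

V(a,b) separates as P(a) + Q(b) − 2, so its minimum is min P + min Q − 2.
P'(a) = 12a(a - 4)(a + 2) vanishes at a ∈ {-2, 0, 4}; Q'(b) = 6b - 24 vanishes at b ∈ {4}.
Local minima of P (where P''>0): P(-2)=-80, P(4)=-512. Local minima of Q: Q(4)=-48.
So the global minimum of V is P(4) + Q(4) − 2 = -512 − 48 − 2 = -562, attained at (4, 4).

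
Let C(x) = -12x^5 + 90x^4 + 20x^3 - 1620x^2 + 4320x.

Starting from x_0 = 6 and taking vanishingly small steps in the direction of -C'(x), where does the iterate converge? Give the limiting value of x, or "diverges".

C'(x) = -60(x - 4)(x - 3)(x - 2)(x + 3), so C'(6) = -12960.
Gradient descent moves in the -C' direction, i.e. x is increasing.
There is no critical point above x=6, and C' keeps the same sign, so the iterate runs off to +∞.

diverges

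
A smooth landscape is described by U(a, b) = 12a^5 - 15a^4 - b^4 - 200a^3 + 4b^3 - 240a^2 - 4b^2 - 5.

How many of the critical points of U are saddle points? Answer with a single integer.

U separates as a function of a plus a function of b, so ∇U=0 decouples.
∂U/∂a = 60a(a - 4)(a + 1)(a + 2) = 0 at a ∈ {-2, -1, 0, 4}; ∂U/∂b = -4b(b - 2)(b - 1) = 0 at b ∈ {0, 1, 2}.
The Hessian is diagonal: diag(U_aa, U_bb). Second derivatives: U_aa(-2)=-720, U_aa(-1)=300, U_aa(0)=-480, U_aa(4)=7200; U_bb(0)=-8, U_bb(1)=4, U_bb(2)=-8.
Saddle points occur where the two diagonal entries have opposite signs: (-2, 1), (-1, 0), (-1, 2), (0, 1), (4, 0), (4, 2). Count: 6.

6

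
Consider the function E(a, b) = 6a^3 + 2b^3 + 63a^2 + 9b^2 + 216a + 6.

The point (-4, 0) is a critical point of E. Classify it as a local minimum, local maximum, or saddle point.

The mixed partial ∂²E/∂a∂b is 0, so the Hessian at any point is diag(E_aa, E_bb) = diag(18(2a + 7), 6(2b + 3)).
At (-4, 0): H = diag(-18, 18).
The eigenvalues have opposite signs, so H is indefinite: a saddle point.

saddle point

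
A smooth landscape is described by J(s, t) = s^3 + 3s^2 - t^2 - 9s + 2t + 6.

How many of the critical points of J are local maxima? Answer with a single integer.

1

J separates as a function of s plus a function of t, so ∇J=0 decouples.
∂J/∂s = 3(s - 1)(s + 3) = 0 at s ∈ {-3, 1}; ∂J/∂t = -2(t - 1) = 0 at t ∈ {1}.
The Hessian is diagonal: diag(J_ss, J_tt). Second derivatives: J_ss(-3)=-12, J_ss(1)=12; J_tt(1)=-2.
Local maxima occur where both diagonal entries negative: (-3, 1). Count: 1.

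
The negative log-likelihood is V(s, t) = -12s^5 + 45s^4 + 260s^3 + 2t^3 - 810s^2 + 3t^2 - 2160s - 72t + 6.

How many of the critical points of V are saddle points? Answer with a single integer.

4

V separates as a function of s plus a function of t, so ∇V=0 decouples.
∂V/∂s = -60(s - 4)(s - 3)(s + 1)(s + 3) = 0 at s ∈ {-3, -1, 3, 4}; ∂V/∂t = 6(t - 3)(t + 4) = 0 at t ∈ {-4, 3}.
The Hessian is diagonal: diag(V_ss, V_tt). Second derivatives: V_ss(-3)=5040, V_ss(-1)=-2400, V_ss(3)=1440, V_ss(4)=-2100; V_tt(-4)=-42, V_tt(3)=42.
Saddle points occur where the two diagonal entries have opposite signs: (-3, -4), (-1, 3), (3, -4), (4, 3). Count: 4.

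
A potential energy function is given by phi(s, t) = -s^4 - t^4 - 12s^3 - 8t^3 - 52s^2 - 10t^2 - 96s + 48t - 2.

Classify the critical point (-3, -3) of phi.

The mixed partial ∂²phi/∂s∂t is 0, so the Hessian at any point is diag(phi_ss, phi_tt) = diag(-4(3s^2 + 18s + 26), -4(3t^2 + 12t + 5)).
At (-3, -3): H = diag(4, 16).
Both eigenvalues are positive, so H is positive definite: a local minimum.

local minimum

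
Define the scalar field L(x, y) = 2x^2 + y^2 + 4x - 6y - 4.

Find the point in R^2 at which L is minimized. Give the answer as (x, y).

(-1, 3)

L(x,y) separates as P(x) + Q(y) − 4, so its minimum is min P + min Q − 4.
P'(x) = 4x + 4 vanishes at x ∈ {-1}; Q'(y) = 2y - 6 vanishes at y ∈ {3}.
Local minima of P (where P''>0): P(-1)=-2. Local minima of Q: Q(3)=-9.
So the global minimum of L is P(-1) + Q(3) − 4 = -2 − 9 − 4 = -15, attained at (-1, 3).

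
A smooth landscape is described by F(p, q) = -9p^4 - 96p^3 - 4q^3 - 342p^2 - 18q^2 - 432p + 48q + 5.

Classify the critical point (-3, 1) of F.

saddle point

The mixed partial ∂²F/∂p∂q is 0, so the Hessian at any point is diag(F_pp, F_qq) = diag(-36(3p^2 + 16p + 19), -12(2q + 3)).
At (-3, 1): H = diag(72, -60).
The eigenvalues have opposite signs, so H is indefinite: a saddle point.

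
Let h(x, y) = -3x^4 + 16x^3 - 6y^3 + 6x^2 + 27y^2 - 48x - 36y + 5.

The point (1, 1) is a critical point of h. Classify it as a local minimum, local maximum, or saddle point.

The mixed partial ∂²h/∂x∂y is 0, so the Hessian at any point is diag(h_xx, h_yy) = diag(12(-3x^2 + 8x + 1), 18(-2y + 3)).
At (1, 1): H = diag(72, 18).
Both eigenvalues are positive, so H is positive definite: a local minimum.

local minimum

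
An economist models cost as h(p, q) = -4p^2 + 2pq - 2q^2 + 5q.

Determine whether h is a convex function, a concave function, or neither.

concave

h is quadratic, so its Hessian is the constant matrix H = [[-8, 2], [2, -4]].
det(H) = 28, tr(H) = -12.
det(H) > 0 and tr(H) < 0, so H is negative definite everywhere: concave.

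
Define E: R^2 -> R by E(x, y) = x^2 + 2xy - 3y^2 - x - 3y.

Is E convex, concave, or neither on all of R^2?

E is quadratic, so its Hessian is the constant matrix H = [[2, 2], [2, -6]].
det(H) = -16, tr(H) = -4.
det(H) < 0, so H is indefinite: neither convex nor concave.

neither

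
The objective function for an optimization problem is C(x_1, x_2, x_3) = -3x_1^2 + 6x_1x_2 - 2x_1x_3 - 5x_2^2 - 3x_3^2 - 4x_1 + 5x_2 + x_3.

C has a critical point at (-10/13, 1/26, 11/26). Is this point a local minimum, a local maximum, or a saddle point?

local maximum

The Hessian is constant: H = [[-6, 6, -2], [6, -10, 0], [-2, 0, -6]].
Leading principal minors: Δ₁ = -6, Δ₂ = 24, Δ₃ = -104.
The minors alternate sign starting negative (−, +, −), so H is negative definite: a local maximum.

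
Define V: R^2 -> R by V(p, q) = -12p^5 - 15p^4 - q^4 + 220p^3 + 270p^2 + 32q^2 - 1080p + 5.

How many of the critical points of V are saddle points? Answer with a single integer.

V separates as a function of p plus a function of q, so ∇V=0 decouples.
∂V/∂p = -60(p - 3)(p - 1)(p + 2)(p + 3) = 0 at p ∈ {-3, -2, 1, 3}; ∂V/∂q = -4q(q - 4)(q + 4) = 0 at q ∈ {-4, 0, 4}.
The Hessian is diagonal: diag(V_pp, V_qq). Second derivatives: V_pp(-3)=1440, V_pp(-2)=-900, V_pp(1)=1440, V_pp(3)=-3600; V_qq(-4)=-128, V_qq(0)=64, V_qq(4)=-128.
Saddle points occur where the two diagonal entries have opposite signs: (-3, -4), (-3, 4), (-2, 0), (1, -4), (1, 4), (3, 0). Count: 6.

6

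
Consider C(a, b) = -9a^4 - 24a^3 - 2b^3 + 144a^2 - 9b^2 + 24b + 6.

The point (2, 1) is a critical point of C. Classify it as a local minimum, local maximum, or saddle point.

The mixed partial ∂²C/∂a∂b is 0, so the Hessian at any point is diag(C_aa, C_bb) = diag(36(-3a^2 - 4a + 8), -6(2b + 3)).
At (2, 1): H = diag(-432, -30).
Both eigenvalues are negative, so H is negative definite: a local maximum.

local maximum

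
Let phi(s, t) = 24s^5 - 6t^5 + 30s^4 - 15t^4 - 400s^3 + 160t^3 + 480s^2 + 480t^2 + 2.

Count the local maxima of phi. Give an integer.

4

phi separates as a function of s plus a function of t, so ∇phi=0 decouples.
∂phi/∂s = 120s(s - 2)(s - 1)(s + 4) = 0 at s ∈ {-4, 0, 1, 2}; ∂phi/∂t = -30t(t - 4)(t + 2)(t + 4) = 0 at t ∈ {-4, -2, 0, 4}.
The Hessian is diagonal: diag(phi_ss, phi_tt). Second derivatives: phi_ss(-4)=-14400, phi_ss(0)=960, phi_ss(1)=-600, phi_ss(2)=1440; phi_tt(-4)=1920, phi_tt(-2)=-720, phi_tt(0)=960, phi_tt(4)=-5760.
Local maxima occur where both diagonal entries negative: (-4, -2), (-4, 4), (1, -2), (1, 4). Count: 4.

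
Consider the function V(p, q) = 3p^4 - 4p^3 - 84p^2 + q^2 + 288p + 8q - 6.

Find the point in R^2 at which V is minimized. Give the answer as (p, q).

(-4, -4)

V(p,q) separates as A(p) + B(q) − 6, so its minimum is min A + min B − 6.
A'(p) = 12(p - 3)(p - 2)(p + 4) vanishes at p ∈ {-4, 2, 3}; B'(q) = 2q + 8 vanishes at q ∈ {-4}.
Local minima of A (where A''>0): A(-4)=-1472, A(3)=243. Local minima of B: B(-4)=-16.
So the global minimum of V is A(-4) + B(-4) − 6 = -1472 − 16 − 6 = -1494, attained at (-4, -4).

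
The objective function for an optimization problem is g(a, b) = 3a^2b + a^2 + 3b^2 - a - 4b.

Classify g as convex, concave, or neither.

neither

The term 3a^2b is cubic, so the Hessian is not constant.
∂²g/∂a² = 6b + 2, which takes both signs as b varies (negative for sufficiently negative b). A diagonal entry of the Hessian changing sign means the Hessian is neither positive- nor negative-semidefinite on all of R^2.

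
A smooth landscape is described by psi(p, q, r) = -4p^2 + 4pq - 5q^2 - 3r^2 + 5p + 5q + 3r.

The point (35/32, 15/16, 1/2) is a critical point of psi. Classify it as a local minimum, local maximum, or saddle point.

The Hessian is constant: H = [[-8, 4, 0], [4, -10, 0], [0, 0, -6]].
Leading principal minors: Δ₁ = -8, Δ₂ = 64, Δ₃ = -384.
The minors alternate sign starting negative (−, +, −), so H is negative definite: a local maximum.

local maximum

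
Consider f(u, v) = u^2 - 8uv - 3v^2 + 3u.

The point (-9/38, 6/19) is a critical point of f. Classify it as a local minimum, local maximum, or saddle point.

saddle point

The Hessian of f is constant: H = [[2, -8], [-8, -6]].
det(H) = 2·(-6) − (-8)² = -76.
Since det(H) < 0, H is indefinite and the critical point is a saddle point.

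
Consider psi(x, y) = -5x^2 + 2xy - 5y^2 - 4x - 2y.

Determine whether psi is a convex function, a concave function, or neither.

concave

psi is quadratic, so its Hessian is the constant matrix H = [[-10, 2], [2, -10]].
det(H) = 96, tr(H) = -20.
det(H) > 0 and tr(H) < 0, so H is negative definite everywhere: concave.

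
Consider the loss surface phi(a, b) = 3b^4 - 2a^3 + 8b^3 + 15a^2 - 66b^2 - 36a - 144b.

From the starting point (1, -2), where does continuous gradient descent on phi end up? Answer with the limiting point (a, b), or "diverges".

phi is separable, so gradient descent decouples: a follows -∂phi/∂a, b follows -∂phi/∂b.
∂phi/∂a = -6(a - 3)(a - 2); at a=1 this is -12, so a increases.
∂phi/∂b = 12(b - 3)(b + 1)(b + 4); at b=-2 this is 120, so b decreases.
a converges to its nearest critical value 2 (a local min of the a-part); b converges to -4. The iterate converges to (2, -4).

(2, -4)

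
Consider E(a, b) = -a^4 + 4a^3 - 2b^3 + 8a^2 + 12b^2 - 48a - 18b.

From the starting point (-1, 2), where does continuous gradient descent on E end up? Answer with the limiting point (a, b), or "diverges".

E is separable, so gradient descent decouples: a follows -∂E/∂a, b follows -∂E/∂b.
∂E/∂a = -4(a - 3)(a - 2)(a + 2); at a=-1 this is -48, so a increases.
∂E/∂b = -6(b - 3)(b - 1); at b=2 this is 6, so b decreases.
a converges to its nearest critical value 2 (a local min of the a-part); b converges to 1. The iterate converges to (2, 1).

(2, 1)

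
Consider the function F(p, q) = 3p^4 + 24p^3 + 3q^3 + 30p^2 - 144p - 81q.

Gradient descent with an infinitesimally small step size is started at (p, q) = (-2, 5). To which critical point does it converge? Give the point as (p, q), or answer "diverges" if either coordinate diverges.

F is separable, so gradient descent decouples: p follows -∂F/∂p, q follows -∂F/∂q.
∂F/∂p = 12(p - 1)(p + 3)(p + 4); at p=-2 this is -72, so p increases.
∂F/∂q = 9(q - 3)(q + 3); at q=5 this is 144, so q decreases.
p converges to its nearest critical value 1 (a local min of the p-part); q converges to 3. The iterate converges to (1, 3).

(1, 3)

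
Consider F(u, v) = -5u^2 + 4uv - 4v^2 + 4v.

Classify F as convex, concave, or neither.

concave

F is quadratic, so its Hessian is the constant matrix H = [[-10, 4], [4, -8]].
det(H) = 64, tr(H) = -18.
det(H) > 0 and tr(H) < 0, so H is negative definite everywhere: concave.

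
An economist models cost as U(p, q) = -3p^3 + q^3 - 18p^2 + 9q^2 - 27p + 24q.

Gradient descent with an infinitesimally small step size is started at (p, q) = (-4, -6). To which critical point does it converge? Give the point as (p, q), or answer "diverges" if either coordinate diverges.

diverges

U is separable, so gradient descent decouples: p follows -∂U/∂p, q follows -∂U/∂q.
∂U/∂p = -9(p + 1)(p + 3); at p=-4 this is -27, so p increases.
∂U/∂q = 3(q + 2)(q + 4); at q=-6 this is 24, so q decreases.
The q-coordinate has no critical point in that direction and runs off to infinity.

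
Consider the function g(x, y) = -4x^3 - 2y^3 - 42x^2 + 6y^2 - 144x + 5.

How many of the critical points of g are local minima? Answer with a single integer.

g separates as a function of x plus a function of y, so ∇g=0 decouples.
∂g/∂x = -12(x + 3)(x + 4) = 0 at x ∈ {-4, -3}; ∂g/∂y = -6y(y - 2) = 0 at y ∈ {0, 2}.
The Hessian is diagonal: diag(g_xx, g_yy). Second derivatives: g_xx(-4)=12, g_xx(-3)=-12; g_yy(0)=12, g_yy(2)=-12.
Local minima occur where both diagonal entries positive: (-4, 0). Count: 1.

1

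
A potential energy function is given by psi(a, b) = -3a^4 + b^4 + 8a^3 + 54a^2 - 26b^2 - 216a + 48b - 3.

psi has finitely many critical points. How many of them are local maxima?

2

psi separates as a function of a plus a function of b, so ∇psi=0 decouples.
∂psi/∂a = -12(a - 3)(a - 2)(a + 3) = 0 at a ∈ {-3, 2, 3}; ∂psi/∂b = 4(b - 3)(b - 1)(b + 4) = 0 at b ∈ {-4, 1, 3}.
The Hessian is diagonal: diag(psi_aa, psi_bb). Second derivatives: psi_aa(-3)=-360, psi_aa(2)=60, psi_aa(3)=-72; psi_bb(-4)=140, psi_bb(1)=-40, psi_bb(3)=56.
Local maxima occur where both diagonal entries negative: (-3, 1), (3, 1). Count: 2.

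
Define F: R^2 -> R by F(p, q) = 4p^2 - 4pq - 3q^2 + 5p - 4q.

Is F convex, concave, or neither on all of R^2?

F is quadratic, so its Hessian is the constant matrix H = [[8, -4], [-4, -6]].
det(H) = -64, tr(H) = 2.
det(H) < 0, so H is indefinite: neither convex nor concave.

neither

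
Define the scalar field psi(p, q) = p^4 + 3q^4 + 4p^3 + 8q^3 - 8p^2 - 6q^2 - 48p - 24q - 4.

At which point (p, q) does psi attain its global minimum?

psi(p,q) separates as A(p) + B(q) − 4, so its minimum is min A + min B − 4.
A'(p) = 4(p - 2)(p + 2)(p + 3) vanishes at p ∈ {-3, -2, 2}; B'(q) = 12(q - 1)(q + 1)(q + 2) vanishes at q ∈ {-2, -1, 1}.
Local minima of A (where A''>0): A(-3)=45, A(2)=-80. Local minima of B: B(-2)=8, B(1)=-19.
So the global minimum of psi is A(2) + B(1) − 4 = -80 − 19 − 4 = -103, attained at (2, 1).

(2, 1)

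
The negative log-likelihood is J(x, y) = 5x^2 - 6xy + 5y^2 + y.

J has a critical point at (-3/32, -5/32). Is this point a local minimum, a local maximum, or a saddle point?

local minimum

The Hessian of J is constant: H = [[10, -6], [-6, 10]].
det(H) = 10·10 − (-6)² = 64.
det(H) > 0 and tr(H) = 20 > 0, so H is positive definite and the point is a local minimum.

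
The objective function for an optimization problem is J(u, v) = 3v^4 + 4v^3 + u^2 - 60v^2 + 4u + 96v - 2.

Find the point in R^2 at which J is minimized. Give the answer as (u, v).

J(u,v) separates as P(u) + Q(v) − 2, so its minimum is min P + min Q − 2.
P'(u) = 2u + 4 vanishes at u ∈ {-2}; Q'(v) = 12(v - 2)(v - 1)(v + 4) vanishes at v ∈ {-4, 1, 2}.
Local minima of P (where P''>0): P(-2)=-4. Local minima of Q: Q(-4)=-832, Q(2)=32.
So the global minimum of J is P(-2) + Q(-4) − 2 = -4 − 832 − 2 = -838, attained at (-2, -4).

(-2, -4)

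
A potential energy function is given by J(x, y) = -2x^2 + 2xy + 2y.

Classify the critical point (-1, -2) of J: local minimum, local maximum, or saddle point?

saddle point

The Hessian of J is constant: H = [[-4, 2], [2, 0]].
det(H) = (-4)·0 − 2² = -4.
Since det(H) < 0, H is indefinite and the critical point is a saddle point.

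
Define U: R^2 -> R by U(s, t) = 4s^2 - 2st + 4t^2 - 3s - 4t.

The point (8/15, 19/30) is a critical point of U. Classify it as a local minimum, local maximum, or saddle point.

The Hessian of U is constant: H = [[8, -2], [-2, 8]].
det(H) = 8·8 − (-2)² = 60.
det(H) > 0 and tr(H) = 16 > 0, so H is positive definite and the point is a local minimum.

local minimum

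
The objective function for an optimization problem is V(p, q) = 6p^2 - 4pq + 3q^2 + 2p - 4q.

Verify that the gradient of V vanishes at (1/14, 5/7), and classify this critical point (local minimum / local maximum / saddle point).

∇V = (12p - 4q + 2, -4p + 6q - 4); substituting (1/14, 5/7) gives ∇V = (0, 0), so (1/14, 5/7) is indeed a critical point.
The Hessian of V is constant: H = [[12, -4], [-4, 6]].
det(H) = 12·6 − (-4)² = 56.
det(H) > 0 and tr(H) = 18 > 0, so H is positive definite and the point is a local minimum.

local minimum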